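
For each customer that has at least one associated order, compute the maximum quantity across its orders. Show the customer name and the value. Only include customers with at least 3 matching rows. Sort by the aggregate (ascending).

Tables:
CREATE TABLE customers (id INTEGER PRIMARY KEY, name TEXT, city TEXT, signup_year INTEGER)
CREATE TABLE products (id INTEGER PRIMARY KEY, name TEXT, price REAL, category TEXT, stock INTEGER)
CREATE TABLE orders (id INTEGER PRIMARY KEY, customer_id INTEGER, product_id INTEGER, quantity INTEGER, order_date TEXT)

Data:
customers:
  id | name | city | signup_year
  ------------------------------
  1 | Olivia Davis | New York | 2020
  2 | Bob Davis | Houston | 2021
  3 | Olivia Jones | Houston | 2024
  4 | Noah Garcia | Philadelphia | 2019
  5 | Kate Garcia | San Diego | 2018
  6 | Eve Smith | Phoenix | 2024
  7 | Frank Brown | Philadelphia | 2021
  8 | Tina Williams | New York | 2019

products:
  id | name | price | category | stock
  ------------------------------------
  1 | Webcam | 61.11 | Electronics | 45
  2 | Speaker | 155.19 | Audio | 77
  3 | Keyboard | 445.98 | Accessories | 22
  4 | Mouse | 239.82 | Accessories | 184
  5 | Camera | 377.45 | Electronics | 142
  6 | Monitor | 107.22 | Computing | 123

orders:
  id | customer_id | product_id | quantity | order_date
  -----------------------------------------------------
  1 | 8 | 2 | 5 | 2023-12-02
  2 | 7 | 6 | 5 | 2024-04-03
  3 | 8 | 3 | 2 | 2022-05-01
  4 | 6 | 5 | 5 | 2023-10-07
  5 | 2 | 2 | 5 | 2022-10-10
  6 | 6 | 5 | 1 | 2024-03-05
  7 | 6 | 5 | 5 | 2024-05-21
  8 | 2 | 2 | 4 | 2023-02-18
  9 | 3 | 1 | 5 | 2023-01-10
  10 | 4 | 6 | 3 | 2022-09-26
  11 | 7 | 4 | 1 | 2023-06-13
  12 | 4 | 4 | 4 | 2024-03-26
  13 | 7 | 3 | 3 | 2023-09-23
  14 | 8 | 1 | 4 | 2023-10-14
SELECT p.name, MAX(c.quantity) AS max_quantity FROM orders c JOIN customers p ON c.customer_id = p.id GROUP BY p.id, p.name HAVING COUNT(*) >= 3 ORDER BY max_quantity ASC

Execution result:
name | max_quantity
Eve Smith | 5
Frank Brown | 5
Tina Williams | 5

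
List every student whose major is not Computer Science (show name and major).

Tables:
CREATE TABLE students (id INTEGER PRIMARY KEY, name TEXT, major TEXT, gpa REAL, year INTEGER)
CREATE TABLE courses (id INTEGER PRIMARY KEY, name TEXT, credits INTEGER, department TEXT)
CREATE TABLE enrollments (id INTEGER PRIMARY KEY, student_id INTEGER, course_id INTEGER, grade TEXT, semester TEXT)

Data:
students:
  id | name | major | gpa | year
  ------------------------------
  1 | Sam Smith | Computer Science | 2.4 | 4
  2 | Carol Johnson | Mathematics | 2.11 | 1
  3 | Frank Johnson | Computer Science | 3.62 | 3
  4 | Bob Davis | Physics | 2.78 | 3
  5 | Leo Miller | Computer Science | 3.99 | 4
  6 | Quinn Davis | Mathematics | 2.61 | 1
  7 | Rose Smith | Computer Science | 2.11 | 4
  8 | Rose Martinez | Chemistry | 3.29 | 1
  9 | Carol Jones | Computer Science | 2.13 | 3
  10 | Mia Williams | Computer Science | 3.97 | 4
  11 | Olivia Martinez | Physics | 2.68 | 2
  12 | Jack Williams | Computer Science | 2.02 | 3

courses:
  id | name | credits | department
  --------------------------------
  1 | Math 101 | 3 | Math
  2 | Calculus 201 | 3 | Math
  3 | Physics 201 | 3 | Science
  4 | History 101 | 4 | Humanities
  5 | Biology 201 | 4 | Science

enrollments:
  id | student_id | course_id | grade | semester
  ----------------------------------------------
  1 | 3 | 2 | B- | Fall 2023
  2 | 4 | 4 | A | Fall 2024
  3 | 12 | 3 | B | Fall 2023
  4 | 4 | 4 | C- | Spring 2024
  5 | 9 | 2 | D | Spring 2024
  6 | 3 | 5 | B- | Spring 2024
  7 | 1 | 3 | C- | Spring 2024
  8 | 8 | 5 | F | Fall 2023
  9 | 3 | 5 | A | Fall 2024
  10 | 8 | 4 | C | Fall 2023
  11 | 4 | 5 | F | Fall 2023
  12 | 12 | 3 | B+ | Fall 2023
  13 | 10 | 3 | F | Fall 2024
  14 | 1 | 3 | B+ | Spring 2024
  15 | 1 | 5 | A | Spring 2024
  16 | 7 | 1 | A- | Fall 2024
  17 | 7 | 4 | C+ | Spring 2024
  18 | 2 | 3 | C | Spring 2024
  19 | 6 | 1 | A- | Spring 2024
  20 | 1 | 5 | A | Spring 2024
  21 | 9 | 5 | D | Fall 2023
SELECT name, major FROM students WHERE major <> 'Computer Science'

Execution result:
name | major
Carol Johnson | Mathematics
Bob Davis | Physics
Quinn Davis | Mathematics
Rose Martinez | Chemistry
Olivia Martinez | Physics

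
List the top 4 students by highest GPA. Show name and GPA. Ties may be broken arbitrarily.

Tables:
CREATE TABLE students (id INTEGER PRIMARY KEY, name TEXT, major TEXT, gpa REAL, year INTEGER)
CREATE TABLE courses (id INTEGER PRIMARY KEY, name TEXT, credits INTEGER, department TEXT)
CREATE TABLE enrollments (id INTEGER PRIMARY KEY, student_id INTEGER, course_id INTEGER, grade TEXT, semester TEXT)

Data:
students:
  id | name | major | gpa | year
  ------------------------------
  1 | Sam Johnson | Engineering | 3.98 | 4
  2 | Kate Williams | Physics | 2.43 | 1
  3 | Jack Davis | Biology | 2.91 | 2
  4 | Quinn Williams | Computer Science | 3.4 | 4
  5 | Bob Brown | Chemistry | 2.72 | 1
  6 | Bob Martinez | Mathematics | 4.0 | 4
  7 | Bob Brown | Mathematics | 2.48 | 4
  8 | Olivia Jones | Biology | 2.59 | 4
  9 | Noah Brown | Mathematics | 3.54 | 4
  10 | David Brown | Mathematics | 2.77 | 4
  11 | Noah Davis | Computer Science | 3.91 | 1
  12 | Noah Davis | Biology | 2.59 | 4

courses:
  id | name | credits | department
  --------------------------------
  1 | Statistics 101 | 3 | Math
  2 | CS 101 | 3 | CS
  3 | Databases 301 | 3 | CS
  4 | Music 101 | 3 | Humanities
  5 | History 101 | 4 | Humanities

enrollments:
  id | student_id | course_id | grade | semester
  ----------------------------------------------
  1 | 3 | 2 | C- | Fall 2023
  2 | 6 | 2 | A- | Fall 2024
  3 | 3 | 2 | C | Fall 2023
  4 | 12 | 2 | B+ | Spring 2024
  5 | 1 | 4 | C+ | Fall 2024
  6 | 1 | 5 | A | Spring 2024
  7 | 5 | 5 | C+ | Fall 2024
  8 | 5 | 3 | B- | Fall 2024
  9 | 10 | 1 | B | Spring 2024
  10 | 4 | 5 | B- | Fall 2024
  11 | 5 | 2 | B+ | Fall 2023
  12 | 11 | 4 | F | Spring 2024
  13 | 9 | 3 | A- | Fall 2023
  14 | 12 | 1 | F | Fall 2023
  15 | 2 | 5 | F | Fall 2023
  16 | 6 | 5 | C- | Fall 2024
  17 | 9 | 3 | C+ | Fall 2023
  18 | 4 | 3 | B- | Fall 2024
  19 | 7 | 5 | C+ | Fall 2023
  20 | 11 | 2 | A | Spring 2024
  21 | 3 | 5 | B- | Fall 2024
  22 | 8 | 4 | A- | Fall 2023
SELECT name, gpa FROM students ORDER BY gpa DESC LIMIT 4

Execution result:
name | gpa
Bob Martinez | 4.00
Sam Johnson | 3.98
Noah Davis | 3.91
Noah Brown | 3.54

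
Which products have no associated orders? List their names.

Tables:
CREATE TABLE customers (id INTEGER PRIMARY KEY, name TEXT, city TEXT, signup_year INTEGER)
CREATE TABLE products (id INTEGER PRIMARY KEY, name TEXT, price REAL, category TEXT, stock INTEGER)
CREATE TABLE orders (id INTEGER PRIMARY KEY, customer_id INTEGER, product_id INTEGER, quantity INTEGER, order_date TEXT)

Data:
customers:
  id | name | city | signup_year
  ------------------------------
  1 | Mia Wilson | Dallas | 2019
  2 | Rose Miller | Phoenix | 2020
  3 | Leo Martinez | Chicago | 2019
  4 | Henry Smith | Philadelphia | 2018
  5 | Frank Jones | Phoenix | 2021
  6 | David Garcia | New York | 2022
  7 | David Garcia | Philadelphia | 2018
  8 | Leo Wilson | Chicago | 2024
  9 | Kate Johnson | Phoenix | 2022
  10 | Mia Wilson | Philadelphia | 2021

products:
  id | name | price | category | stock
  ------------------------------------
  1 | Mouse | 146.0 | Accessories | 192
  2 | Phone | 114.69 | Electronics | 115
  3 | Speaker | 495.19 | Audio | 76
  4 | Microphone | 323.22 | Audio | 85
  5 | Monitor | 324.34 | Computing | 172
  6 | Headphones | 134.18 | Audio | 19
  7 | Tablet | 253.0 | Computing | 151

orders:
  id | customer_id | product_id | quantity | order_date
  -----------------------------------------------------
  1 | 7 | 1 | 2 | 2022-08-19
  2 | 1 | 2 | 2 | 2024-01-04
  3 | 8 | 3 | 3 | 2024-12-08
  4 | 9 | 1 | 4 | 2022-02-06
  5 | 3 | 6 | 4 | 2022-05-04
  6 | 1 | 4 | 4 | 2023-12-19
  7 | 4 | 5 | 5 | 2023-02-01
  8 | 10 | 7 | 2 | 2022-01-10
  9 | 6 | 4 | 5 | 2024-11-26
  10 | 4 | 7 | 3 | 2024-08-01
SELECT p.name FROM products p LEFT JOIN orders c ON c.product_id = p.id WHERE c.id IS NULL

Execution result:
(no rows)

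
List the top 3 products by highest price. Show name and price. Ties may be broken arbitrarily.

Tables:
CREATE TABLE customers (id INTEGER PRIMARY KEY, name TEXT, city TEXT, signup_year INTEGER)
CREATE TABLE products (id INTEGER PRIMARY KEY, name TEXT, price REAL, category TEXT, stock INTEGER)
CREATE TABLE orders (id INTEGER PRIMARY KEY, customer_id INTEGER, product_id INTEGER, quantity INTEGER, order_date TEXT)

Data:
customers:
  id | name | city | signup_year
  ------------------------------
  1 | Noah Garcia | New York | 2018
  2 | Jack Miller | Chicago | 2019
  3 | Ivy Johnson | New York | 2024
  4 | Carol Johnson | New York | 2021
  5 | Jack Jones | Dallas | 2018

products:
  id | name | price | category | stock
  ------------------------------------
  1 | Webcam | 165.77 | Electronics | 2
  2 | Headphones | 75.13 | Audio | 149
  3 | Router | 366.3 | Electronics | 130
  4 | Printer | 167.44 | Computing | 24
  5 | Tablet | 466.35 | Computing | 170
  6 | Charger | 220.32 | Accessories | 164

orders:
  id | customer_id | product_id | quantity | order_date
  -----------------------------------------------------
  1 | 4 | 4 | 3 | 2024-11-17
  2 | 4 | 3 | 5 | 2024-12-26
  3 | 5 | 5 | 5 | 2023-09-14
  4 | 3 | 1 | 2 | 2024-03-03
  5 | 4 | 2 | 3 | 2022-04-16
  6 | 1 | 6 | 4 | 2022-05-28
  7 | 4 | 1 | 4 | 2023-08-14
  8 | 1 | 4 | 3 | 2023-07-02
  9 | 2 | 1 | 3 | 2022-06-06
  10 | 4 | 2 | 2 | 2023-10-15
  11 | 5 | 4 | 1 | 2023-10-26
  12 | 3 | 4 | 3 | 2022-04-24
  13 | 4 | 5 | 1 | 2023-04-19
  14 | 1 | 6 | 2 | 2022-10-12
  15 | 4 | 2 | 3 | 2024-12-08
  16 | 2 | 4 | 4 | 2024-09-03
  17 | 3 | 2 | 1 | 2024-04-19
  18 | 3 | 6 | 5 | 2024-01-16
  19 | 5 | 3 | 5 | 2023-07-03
SELECT name, price FROM products ORDER BY price DESC LIMIT 3

Execution result:
name | price
Tablet | 466.35
Router | 366.30
Charger | 220.32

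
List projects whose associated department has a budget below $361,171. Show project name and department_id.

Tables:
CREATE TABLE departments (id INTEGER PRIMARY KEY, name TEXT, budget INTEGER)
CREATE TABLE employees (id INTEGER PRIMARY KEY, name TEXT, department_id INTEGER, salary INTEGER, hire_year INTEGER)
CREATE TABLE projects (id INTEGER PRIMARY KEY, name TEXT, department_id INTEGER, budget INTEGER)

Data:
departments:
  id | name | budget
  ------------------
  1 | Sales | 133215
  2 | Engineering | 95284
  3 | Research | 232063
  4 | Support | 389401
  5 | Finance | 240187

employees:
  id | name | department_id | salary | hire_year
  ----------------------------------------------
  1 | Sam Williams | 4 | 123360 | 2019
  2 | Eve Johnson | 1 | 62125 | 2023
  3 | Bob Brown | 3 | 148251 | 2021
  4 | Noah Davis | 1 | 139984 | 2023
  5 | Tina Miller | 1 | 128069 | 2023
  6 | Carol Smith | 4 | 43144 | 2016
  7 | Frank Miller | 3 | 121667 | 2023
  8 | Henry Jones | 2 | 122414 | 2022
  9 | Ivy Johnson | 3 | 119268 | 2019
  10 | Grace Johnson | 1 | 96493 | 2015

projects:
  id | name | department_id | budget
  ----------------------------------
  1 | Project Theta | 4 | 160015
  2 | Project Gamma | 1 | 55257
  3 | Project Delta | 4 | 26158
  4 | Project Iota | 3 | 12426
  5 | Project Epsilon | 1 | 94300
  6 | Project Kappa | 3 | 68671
SELECT name, department_id FROM projects WHERE department_id IN (SELECT id FROM departments WHERE budget < 361171)

Execution result:
name | department_id
Project Gamma | 1
Project Iota | 3
Project Epsilon | 1
Project Kappa | 3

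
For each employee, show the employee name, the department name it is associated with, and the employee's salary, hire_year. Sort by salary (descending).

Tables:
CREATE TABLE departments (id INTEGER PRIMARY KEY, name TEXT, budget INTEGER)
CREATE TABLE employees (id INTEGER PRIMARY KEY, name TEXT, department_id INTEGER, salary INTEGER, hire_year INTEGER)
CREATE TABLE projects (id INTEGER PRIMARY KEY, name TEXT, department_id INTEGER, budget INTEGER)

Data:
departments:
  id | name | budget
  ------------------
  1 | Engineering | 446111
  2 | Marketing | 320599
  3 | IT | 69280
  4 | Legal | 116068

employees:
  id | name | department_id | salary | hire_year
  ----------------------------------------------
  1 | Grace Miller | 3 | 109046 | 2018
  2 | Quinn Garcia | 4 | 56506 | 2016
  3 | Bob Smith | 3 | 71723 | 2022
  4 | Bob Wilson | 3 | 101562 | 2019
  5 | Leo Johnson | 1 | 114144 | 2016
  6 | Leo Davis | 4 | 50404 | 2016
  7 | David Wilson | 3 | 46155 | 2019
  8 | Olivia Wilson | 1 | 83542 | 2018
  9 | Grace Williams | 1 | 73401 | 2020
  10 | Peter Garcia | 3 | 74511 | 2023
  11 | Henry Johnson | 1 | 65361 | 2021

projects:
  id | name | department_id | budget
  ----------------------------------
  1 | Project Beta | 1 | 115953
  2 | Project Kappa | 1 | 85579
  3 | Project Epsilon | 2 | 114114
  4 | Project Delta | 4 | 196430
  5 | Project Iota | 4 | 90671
SELECT c.name, p.name AS department, c.salary, c.hire_year FROM employees c JOIN departments p ON c.department_id = p.id ORDER BY c.salary DESC

Execution result:
name | department | salary | hire_year
Leo Johnson | Engineering | 114144 | 2016
Grace Miller | IT | 109046 | 2018
Bob Wilson | IT | 101562 | 2019
Olivia Wilson | Engineering | 83542 | 2018
Peter Garcia | IT | 74511 | 2023
Grace Williams | Engineering | 73401 | 2020
Bob Smith | IT | 71723 | 2022
Henry Johnson | Engineering | 65361 | 2021
Quinn Garcia | Legal | 56506 | 2016
Leo Davis | Legal | 50404 | 2016
David Wilson | IT | 46155 | 2019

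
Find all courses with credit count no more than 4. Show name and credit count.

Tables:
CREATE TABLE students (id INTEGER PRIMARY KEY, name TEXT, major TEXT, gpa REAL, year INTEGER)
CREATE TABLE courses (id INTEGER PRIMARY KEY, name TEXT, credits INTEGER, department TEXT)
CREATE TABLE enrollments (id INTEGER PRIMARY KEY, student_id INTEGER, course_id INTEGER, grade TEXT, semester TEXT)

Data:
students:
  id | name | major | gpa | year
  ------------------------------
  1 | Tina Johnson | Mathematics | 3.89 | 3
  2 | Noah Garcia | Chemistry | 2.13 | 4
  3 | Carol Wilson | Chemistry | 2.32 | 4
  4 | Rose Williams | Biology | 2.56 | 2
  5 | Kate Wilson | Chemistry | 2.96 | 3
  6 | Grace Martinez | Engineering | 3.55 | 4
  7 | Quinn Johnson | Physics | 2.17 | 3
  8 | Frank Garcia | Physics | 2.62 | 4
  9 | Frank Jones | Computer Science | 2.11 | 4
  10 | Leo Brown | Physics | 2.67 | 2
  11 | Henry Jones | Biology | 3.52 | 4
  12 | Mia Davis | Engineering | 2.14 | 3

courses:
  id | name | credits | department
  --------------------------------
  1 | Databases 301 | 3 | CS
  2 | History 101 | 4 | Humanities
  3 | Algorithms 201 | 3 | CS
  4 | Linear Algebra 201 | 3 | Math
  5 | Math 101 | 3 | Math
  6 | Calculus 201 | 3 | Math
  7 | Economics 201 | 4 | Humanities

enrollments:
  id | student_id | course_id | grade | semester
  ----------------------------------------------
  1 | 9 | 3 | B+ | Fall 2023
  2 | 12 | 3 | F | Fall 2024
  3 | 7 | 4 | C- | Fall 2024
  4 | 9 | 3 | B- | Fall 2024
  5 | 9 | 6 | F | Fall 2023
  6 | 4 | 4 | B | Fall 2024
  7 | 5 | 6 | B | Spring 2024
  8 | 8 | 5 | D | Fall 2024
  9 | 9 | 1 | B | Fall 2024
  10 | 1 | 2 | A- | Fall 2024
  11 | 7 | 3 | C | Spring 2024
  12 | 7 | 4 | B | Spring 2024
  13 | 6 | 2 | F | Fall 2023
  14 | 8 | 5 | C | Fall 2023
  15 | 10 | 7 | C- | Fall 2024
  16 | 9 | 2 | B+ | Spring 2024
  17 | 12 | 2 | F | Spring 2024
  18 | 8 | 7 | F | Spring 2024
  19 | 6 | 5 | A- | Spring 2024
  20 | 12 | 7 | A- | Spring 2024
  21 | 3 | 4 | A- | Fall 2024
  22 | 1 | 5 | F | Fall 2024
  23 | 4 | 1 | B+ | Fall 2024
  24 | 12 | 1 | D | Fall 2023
SELECT name, credits FROM courses WHERE credits <= 4

Execution result:
name | credits
Databases 301 | 3
History 101 | 4
Algorithms 201 | 3
Linear Algebra 201 | 3
Math 101 | 3
Calculus 201 | 3
Economics 201 | 4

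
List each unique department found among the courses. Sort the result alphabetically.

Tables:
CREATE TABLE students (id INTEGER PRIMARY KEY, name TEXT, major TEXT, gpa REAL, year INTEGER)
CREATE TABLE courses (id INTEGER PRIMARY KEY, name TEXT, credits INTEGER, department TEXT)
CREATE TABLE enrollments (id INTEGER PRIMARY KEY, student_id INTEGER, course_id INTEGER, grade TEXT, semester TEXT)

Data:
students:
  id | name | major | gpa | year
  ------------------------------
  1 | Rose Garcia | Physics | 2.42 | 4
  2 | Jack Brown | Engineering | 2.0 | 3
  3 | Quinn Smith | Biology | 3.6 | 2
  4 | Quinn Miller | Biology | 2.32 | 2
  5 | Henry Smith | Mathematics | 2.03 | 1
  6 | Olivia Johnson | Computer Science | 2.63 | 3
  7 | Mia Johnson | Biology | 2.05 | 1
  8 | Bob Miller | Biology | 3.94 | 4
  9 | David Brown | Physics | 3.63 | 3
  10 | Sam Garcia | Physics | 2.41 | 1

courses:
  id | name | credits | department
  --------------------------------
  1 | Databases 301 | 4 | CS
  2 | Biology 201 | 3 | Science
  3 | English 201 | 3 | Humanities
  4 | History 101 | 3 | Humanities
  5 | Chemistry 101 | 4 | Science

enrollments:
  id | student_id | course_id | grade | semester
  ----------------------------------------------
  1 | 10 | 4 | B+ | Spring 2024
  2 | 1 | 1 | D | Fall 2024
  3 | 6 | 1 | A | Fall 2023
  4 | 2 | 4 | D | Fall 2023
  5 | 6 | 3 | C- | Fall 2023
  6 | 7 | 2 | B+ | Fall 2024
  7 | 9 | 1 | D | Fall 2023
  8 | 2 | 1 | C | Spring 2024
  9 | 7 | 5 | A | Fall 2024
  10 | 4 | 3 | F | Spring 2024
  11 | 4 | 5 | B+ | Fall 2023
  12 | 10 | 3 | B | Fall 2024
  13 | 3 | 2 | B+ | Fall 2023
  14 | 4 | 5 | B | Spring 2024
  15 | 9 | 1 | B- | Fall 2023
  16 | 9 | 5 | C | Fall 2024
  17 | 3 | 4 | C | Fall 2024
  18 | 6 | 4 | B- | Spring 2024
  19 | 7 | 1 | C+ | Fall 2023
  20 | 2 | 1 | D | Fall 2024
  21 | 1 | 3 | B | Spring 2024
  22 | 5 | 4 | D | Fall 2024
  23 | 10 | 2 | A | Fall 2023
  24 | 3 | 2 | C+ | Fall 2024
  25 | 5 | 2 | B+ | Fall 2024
SELECT DISTINCT department FROM courses ORDER BY department

Execution result:
department
CS
Humanities
Science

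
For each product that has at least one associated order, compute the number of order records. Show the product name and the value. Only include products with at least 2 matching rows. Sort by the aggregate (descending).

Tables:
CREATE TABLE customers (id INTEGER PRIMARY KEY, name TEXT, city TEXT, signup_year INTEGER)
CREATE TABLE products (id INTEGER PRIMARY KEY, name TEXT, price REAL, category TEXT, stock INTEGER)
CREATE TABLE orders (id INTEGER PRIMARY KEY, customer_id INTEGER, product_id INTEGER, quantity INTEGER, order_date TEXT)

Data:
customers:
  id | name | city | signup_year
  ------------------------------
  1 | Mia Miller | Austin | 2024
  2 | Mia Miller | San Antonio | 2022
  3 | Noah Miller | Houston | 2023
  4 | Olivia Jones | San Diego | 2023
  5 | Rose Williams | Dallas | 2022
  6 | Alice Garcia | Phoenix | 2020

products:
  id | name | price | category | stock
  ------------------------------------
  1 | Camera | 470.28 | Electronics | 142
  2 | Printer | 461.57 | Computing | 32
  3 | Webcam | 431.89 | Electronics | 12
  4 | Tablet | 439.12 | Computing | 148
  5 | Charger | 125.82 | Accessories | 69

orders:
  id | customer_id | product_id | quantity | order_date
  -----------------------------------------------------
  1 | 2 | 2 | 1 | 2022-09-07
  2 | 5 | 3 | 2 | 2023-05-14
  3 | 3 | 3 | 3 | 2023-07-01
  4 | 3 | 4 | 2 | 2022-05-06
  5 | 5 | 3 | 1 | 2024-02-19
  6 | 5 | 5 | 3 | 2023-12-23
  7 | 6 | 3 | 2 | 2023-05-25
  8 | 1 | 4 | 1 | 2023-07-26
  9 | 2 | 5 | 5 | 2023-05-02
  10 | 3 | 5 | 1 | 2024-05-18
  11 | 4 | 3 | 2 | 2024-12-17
SELECT p.name, COUNT(*) AS n FROM orders c JOIN products p ON c.product_id = p.id GROUP BY p.id, p.name HAVING COUNT(*) >= 2 ORDER BY n DESC

Execution result:
name | n
Webcam | 5
Charger | 3
Tablet | 2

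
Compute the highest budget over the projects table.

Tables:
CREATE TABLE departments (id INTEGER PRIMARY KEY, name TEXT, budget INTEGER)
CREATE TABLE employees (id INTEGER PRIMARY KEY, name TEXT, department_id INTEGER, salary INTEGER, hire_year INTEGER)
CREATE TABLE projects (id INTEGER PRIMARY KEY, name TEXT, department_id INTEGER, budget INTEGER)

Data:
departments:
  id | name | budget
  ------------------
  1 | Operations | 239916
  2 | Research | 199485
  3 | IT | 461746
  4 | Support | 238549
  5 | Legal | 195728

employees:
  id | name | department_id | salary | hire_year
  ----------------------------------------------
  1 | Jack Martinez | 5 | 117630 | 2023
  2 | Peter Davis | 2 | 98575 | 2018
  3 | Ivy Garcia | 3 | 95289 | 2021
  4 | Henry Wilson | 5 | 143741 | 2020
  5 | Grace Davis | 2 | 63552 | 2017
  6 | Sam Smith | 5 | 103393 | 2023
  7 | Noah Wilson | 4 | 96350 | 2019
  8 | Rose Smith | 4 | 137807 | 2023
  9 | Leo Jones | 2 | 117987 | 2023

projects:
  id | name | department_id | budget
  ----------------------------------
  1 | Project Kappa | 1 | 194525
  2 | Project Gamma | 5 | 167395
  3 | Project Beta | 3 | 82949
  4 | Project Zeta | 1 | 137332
SELECT MAX(budget) FROM projects

Execution result:
194525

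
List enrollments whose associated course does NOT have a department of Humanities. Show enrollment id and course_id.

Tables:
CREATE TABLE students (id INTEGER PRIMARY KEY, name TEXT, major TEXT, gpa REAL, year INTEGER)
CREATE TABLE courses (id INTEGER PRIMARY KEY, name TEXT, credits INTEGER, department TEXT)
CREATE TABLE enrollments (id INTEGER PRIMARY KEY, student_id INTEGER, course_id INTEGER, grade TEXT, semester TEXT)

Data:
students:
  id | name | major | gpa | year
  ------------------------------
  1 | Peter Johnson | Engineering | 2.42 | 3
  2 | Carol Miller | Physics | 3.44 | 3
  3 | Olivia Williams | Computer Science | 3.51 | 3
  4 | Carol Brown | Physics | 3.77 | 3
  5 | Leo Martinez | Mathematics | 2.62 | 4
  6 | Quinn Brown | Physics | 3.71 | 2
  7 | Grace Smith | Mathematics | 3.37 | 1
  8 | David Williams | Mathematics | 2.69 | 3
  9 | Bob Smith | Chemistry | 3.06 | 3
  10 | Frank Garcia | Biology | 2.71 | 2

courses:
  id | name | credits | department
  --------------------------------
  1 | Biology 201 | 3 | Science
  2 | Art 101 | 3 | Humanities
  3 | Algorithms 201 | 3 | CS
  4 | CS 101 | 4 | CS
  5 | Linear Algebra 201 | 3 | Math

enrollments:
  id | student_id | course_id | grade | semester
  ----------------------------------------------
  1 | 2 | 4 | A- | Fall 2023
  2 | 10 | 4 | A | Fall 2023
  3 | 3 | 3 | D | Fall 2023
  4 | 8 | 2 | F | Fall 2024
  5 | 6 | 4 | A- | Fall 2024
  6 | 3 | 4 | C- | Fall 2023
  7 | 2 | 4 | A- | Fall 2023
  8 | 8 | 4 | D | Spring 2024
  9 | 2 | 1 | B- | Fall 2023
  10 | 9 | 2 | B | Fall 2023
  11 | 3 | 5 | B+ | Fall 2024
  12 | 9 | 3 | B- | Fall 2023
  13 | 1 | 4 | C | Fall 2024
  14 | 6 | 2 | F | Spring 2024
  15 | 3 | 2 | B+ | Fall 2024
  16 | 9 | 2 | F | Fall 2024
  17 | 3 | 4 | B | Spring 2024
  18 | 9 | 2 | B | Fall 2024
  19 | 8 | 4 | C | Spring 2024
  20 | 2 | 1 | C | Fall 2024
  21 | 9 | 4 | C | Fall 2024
SELECT id, course_id FROM enrollments WHERE course_id NOT IN (SELECT id FROM courses WHERE department = 'Humanities')

Execution result:
id | course_id
1 | 4
2 | 4
3 | 3
5 | 4
6 | 4
7 | 4
8 | 4
9 | 1
11 | 5
12 | 3
13 | 4
17 | 4
19 | 4
20 | 1
21 | 4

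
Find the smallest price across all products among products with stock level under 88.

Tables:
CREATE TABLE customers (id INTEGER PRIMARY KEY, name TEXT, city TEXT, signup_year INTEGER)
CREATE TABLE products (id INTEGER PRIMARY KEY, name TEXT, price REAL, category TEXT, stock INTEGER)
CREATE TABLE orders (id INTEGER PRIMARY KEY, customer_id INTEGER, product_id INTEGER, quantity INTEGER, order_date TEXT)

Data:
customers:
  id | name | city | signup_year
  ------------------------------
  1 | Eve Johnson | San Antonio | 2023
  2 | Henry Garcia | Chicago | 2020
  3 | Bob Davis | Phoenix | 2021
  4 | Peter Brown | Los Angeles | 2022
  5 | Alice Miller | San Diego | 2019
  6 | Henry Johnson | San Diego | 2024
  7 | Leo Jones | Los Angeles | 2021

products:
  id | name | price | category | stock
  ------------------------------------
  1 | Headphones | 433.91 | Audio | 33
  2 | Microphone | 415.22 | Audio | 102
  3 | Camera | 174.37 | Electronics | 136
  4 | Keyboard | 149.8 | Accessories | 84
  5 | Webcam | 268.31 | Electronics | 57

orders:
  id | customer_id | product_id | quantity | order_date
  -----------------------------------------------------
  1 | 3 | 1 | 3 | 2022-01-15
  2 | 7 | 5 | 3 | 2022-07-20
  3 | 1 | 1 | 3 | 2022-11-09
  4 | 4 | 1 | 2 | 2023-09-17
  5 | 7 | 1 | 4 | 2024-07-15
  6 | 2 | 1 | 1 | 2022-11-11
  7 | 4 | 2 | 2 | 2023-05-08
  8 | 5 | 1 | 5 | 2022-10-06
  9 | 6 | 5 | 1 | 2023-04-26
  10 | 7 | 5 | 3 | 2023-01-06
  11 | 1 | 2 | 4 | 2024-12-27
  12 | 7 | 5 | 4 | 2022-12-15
SELECT MIN(price) FROM products WHERE stock < 88

Execution result:
149.80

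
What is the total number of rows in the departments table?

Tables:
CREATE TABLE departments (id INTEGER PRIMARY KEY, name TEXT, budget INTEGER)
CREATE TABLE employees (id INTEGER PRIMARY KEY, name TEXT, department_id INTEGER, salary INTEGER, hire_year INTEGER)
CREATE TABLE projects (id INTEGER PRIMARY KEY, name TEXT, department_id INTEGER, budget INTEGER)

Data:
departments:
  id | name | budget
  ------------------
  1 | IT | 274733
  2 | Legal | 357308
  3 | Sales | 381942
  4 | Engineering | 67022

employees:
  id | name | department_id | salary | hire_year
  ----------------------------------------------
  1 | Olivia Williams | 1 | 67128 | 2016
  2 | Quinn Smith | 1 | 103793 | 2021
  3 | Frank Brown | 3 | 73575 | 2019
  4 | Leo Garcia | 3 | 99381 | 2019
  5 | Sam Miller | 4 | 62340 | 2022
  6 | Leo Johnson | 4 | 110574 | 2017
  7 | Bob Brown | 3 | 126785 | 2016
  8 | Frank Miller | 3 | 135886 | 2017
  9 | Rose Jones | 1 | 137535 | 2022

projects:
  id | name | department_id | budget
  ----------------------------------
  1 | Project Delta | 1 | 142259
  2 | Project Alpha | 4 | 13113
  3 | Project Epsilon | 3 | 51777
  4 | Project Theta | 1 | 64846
SELECT COUNT(*) FROM departments

Execution result:
4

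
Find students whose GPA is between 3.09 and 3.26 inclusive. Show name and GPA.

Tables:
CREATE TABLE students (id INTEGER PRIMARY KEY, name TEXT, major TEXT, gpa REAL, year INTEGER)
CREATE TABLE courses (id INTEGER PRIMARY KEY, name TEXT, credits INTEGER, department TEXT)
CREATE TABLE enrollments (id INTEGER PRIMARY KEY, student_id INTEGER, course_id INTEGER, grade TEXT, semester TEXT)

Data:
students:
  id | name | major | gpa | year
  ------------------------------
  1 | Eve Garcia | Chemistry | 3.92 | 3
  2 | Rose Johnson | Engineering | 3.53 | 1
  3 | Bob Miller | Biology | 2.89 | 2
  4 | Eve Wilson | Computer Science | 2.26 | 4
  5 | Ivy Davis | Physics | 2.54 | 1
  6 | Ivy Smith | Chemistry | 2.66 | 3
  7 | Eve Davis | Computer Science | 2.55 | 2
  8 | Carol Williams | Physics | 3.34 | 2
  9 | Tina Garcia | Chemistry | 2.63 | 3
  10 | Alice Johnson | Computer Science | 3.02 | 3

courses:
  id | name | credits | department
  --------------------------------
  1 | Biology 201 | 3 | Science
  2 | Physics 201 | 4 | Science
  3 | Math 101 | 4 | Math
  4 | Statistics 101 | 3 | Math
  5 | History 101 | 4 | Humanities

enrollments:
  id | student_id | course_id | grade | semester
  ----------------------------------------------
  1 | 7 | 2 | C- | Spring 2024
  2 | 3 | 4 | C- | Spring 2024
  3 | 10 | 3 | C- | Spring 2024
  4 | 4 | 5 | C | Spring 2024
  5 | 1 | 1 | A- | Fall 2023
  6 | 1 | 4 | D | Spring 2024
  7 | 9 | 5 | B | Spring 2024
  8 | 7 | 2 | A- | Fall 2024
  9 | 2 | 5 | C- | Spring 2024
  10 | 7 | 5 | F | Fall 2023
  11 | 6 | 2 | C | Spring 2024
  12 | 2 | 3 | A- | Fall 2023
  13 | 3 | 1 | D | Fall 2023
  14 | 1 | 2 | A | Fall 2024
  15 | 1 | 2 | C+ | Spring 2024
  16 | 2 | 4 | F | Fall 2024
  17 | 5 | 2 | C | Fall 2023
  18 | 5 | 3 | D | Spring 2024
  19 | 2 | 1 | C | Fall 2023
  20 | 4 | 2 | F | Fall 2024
SELECT name, gpa FROM students WHERE gpa BETWEEN 3.09 AND 3.26

Execution result:
(no rows)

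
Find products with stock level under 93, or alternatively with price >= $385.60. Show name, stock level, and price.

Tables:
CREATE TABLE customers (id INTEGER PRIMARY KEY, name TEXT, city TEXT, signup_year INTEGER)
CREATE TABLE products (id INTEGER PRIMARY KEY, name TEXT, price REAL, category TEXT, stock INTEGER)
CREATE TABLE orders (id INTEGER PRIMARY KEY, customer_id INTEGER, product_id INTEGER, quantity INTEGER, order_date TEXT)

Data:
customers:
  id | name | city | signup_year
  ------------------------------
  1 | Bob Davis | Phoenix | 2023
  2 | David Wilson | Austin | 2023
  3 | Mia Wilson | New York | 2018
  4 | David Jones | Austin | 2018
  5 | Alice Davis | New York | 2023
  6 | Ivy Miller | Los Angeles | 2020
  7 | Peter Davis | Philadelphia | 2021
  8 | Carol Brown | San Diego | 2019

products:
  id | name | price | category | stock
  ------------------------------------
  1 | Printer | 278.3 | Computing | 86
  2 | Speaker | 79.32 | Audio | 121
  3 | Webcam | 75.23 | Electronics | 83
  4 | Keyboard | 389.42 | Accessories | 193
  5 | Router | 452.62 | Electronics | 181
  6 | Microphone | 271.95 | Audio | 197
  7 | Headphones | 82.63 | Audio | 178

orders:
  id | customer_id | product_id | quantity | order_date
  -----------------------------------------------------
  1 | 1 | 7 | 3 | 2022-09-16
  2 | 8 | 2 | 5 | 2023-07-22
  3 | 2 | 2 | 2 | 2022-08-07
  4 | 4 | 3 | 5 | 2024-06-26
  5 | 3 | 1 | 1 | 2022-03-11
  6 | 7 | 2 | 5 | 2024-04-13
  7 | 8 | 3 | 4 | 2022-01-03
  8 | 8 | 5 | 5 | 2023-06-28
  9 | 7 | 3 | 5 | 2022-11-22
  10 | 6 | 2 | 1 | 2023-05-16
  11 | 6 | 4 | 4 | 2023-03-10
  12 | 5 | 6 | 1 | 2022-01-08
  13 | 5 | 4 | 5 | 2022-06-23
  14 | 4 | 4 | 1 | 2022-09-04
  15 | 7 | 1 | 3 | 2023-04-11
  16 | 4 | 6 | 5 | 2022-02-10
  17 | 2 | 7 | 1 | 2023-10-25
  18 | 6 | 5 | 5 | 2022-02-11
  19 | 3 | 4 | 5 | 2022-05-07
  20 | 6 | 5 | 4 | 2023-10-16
SELECT name, stock, price FROM products WHERE stock < 93 OR price >= 385.6

Execution result:
name | stock | price
Printer | 86 | 278.30
Webcam | 83 | 75.23
Keyboard | 193 | 389.42
Router | 181 | 452.62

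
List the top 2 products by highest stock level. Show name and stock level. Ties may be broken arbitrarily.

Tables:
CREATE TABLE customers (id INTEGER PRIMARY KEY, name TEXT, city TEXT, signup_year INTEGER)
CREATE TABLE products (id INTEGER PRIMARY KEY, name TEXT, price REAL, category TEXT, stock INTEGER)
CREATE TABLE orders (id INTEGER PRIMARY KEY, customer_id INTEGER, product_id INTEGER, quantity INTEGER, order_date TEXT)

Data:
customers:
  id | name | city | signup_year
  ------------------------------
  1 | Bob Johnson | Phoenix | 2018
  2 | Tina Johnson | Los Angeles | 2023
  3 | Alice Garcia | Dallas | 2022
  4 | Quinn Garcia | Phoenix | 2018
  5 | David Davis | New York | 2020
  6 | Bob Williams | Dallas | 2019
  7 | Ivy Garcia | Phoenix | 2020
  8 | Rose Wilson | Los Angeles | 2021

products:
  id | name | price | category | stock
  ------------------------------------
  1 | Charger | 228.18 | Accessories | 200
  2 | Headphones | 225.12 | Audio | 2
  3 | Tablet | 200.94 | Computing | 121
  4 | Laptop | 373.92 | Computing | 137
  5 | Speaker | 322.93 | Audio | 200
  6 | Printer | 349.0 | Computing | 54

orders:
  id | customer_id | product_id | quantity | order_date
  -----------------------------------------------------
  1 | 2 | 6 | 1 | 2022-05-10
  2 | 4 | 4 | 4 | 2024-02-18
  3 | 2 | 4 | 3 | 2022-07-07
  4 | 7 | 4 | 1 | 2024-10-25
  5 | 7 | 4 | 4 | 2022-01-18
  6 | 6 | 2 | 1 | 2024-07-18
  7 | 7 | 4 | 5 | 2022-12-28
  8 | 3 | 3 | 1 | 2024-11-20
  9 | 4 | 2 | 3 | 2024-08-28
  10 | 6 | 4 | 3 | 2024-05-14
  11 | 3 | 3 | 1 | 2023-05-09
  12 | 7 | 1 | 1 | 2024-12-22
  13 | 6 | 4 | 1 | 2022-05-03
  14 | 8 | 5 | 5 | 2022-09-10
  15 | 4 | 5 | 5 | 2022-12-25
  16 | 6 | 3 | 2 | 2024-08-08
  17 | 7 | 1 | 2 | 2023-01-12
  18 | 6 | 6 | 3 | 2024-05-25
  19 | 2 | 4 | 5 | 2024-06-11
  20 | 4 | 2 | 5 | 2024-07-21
SELECT name, stock FROM products ORDER BY stock DESC LIMIT 2

Execution result:
name | stock
Charger | 200
Speaker | 200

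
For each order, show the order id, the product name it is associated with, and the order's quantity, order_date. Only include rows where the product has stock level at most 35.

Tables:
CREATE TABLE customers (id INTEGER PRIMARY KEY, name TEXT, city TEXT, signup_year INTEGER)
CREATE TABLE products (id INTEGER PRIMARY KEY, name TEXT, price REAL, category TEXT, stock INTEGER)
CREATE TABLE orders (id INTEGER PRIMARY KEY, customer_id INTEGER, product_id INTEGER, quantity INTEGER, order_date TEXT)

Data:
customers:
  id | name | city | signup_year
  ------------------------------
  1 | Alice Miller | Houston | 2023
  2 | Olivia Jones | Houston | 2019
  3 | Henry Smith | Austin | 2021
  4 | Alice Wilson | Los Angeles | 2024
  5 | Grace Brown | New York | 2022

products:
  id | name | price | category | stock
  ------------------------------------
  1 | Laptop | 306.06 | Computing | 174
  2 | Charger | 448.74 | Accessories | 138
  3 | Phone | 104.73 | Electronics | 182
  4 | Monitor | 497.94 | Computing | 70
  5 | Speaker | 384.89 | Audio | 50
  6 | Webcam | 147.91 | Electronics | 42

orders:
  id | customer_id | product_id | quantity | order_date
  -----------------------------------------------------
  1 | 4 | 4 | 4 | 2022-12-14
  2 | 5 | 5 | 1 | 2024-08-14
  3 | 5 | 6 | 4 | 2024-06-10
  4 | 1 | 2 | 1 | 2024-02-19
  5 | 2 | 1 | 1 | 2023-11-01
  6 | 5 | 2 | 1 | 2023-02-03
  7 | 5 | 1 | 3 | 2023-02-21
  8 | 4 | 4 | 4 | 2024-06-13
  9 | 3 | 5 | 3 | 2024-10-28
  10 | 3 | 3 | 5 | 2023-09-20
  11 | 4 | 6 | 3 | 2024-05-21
SELECT c.id, p.name AS product, c.quantity, c.order_date FROM orders c JOIN products p ON c.product_id = p.id WHERE p.stock <= 35

Execution result:
(no rows)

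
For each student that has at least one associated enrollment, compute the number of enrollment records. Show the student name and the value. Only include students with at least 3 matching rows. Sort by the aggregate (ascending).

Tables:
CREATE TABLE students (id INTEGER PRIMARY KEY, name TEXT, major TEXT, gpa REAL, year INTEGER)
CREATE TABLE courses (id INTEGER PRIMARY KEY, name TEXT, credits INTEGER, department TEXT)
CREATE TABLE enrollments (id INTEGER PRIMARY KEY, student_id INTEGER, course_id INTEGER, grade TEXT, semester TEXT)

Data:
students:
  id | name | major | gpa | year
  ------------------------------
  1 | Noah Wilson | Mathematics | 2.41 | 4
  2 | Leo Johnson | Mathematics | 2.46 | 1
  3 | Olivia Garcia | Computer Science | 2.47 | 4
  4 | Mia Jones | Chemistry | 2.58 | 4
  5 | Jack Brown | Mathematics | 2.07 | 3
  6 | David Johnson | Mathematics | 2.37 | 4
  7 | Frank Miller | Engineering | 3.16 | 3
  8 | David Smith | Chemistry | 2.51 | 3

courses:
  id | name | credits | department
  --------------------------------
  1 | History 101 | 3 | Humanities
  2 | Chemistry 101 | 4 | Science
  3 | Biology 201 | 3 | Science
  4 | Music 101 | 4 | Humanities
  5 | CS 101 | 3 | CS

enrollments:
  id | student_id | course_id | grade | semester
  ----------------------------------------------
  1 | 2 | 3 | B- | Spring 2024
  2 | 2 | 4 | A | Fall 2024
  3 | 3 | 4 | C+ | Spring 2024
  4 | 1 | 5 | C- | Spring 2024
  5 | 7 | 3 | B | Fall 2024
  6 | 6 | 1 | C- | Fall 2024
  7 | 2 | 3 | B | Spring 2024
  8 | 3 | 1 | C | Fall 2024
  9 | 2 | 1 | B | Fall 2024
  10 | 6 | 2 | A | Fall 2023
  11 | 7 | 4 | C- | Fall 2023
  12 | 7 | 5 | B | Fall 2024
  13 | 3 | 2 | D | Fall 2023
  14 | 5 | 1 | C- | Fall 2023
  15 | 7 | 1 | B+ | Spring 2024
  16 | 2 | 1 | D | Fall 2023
SELECT p.name, COUNT(*) AS n FROM enrollments c JOIN students p ON c.student_id = p.id GROUP BY p.id, p.name HAVING COUNT(*) >= 3 ORDER BY n ASC

Execution result:
name | n
Olivia Garcia | 3
Frank Miller | 4
Leo Johnson | 5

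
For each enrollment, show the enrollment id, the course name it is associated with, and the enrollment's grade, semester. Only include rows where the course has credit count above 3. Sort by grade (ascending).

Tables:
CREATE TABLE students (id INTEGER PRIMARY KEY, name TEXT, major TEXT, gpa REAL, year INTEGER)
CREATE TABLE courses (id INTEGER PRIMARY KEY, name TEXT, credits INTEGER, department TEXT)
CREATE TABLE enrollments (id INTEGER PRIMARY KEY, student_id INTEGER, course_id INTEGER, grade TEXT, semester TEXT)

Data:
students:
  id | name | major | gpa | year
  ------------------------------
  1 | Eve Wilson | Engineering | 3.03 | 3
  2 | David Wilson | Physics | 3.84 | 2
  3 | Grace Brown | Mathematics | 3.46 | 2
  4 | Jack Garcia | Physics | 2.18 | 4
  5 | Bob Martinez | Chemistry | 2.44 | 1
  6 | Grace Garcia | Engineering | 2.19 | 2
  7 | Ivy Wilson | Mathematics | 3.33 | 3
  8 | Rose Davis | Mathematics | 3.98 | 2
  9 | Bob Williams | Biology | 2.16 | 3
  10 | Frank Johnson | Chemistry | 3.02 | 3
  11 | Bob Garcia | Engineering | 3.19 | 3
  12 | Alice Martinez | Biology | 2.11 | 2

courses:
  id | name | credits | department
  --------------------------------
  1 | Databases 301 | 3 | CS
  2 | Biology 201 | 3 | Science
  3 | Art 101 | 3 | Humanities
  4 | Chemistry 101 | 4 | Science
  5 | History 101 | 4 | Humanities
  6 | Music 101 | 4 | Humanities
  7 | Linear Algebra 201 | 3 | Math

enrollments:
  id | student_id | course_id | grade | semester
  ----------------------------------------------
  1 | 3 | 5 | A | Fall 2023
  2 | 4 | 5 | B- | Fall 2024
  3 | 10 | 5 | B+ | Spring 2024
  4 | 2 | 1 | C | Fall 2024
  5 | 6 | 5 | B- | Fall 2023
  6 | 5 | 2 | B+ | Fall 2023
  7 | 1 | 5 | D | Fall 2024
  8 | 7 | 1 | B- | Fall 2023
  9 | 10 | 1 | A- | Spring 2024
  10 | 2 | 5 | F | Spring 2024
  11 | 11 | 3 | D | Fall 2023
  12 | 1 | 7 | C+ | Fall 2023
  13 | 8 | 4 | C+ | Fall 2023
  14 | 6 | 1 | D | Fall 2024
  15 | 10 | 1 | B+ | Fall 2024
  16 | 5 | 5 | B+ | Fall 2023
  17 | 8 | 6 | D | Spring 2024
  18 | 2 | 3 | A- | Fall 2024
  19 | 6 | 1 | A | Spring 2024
SELECT c.id, p.name AS course, c.grade, c.semester FROM enrollments c JOIN courses p ON c.course_id = p.id WHERE p.credits > 3 ORDER BY c.grade ASC

Execution result:
id | course | grade | semester
1 | History 101 | A | Fall 2023
3 | History 101 | B+ | Spring 2024
16 | History 101 | B+ | Fall 2023
2 | History 101 | B- | Fall 2024
5 | History 101 | B- | Fall 2023
13 | Chemistry 101 | C+ | Fall 2023
7 | History 101 | D | Fall 2024
17 | Music 101 | D | Spring 2024
10 | History 101 | F | Spring 2024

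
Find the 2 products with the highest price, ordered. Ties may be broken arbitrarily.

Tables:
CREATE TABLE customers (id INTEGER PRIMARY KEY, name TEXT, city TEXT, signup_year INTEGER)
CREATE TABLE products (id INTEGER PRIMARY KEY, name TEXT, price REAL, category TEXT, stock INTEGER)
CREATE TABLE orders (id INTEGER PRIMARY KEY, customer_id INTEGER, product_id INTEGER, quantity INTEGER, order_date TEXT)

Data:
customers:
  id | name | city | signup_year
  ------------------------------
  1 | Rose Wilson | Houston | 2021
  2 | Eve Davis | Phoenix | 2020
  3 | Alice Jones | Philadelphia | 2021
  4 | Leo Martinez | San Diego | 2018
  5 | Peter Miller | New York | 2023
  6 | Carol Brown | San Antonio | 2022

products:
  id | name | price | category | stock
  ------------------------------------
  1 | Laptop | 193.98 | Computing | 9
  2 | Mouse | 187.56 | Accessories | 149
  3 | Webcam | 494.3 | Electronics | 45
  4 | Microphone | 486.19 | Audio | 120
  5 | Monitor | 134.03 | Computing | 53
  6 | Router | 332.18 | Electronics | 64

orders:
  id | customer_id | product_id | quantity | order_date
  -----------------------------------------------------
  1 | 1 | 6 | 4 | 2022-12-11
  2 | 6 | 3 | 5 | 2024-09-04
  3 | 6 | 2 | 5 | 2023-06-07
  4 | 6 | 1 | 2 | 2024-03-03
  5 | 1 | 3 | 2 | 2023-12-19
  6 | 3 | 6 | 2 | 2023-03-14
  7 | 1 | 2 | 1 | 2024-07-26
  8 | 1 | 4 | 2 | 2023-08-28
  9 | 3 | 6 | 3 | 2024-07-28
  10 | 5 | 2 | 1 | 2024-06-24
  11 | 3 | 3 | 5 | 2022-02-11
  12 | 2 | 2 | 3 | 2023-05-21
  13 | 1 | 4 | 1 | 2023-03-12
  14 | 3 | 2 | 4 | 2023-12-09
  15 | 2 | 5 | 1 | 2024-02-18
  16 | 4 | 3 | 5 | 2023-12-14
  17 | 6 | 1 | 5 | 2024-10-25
SELECT name, price FROM products ORDER BY price DESC LIMIT 2

Execution result:
name | price
Webcam | 494.30
Microphone | 486.19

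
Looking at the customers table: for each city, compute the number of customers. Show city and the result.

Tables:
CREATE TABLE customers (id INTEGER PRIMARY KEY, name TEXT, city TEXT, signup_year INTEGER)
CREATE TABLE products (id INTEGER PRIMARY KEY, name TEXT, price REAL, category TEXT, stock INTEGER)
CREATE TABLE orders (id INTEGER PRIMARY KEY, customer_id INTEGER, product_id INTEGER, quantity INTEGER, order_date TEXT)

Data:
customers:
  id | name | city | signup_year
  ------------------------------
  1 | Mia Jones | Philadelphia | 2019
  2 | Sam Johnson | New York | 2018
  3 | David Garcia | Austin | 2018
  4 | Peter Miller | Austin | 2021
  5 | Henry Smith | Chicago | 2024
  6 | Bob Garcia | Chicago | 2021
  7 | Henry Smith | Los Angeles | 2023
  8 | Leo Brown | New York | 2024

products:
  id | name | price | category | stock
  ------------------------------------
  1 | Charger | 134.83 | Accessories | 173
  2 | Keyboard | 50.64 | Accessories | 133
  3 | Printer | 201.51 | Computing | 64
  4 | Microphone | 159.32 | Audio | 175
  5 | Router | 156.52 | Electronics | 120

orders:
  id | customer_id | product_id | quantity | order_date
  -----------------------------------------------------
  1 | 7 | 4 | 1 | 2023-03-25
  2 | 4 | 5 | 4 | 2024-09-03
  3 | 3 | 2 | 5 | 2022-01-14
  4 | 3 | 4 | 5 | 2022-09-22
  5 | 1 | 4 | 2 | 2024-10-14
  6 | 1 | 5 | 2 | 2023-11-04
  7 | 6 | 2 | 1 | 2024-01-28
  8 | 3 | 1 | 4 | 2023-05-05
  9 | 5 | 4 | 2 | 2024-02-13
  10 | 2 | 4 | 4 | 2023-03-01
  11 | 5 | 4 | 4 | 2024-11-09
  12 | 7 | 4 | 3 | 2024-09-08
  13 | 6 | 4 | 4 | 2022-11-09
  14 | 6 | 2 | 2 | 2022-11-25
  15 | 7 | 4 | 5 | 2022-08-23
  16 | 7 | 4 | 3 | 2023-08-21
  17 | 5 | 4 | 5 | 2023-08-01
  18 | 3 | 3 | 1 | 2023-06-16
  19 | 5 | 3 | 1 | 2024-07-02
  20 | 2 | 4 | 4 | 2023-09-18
SELECT city, COUNT(*) AS n FROM customers GROUP BY city

Execution result:
city | n
Austin | 2
Chicago | 2
Los Angeles | 1
New York | 2
Philadelphia | 1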